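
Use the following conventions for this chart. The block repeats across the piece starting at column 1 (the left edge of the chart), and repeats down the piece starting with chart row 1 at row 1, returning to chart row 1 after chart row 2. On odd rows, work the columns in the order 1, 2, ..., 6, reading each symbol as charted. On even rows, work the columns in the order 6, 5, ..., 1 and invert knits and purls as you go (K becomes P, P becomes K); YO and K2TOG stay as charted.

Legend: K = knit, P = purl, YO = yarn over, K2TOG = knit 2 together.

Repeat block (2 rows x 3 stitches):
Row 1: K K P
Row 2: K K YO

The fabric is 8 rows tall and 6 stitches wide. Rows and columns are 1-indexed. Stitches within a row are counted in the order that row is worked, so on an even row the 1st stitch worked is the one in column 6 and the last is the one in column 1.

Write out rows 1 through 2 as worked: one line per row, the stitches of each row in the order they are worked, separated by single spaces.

Result:
K K P K K P
YO P P YO P P

Derivation:
Row 1: chart row 1, RS - tile across columns 1-6 and work as-is.
Row 2: chart row 2, WS - tiled (columns 1-6): K K YO K K YO; work from column 6 back to 1 with K<->P swapped.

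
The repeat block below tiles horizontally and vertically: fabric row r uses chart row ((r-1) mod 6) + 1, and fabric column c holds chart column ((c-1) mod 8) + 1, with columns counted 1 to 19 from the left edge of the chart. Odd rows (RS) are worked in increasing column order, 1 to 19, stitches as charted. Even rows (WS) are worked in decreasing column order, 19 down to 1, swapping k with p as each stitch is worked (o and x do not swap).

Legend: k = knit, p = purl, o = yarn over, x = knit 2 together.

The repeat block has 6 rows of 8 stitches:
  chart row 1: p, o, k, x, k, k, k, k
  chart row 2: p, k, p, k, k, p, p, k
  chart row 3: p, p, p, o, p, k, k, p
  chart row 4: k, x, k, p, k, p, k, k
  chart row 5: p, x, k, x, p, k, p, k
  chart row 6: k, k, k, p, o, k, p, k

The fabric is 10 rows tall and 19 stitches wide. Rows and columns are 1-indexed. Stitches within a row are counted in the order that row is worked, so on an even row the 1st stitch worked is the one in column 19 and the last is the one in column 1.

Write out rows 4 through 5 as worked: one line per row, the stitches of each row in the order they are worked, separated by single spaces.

Rows as worked:
p x p p p k p k p x p p p k p k p x p
p x k x p k p k p x k x p k p k p x k

Derivation:
Row 4: chart row 4, WS - tiled (columns 1-19): k x k p k p k k k x k p k p k k k x k; work from column 19 back to 1 with k<->p swapped.
Row 5: chart row 5, RS - tile across columns 1-19 and work as-is.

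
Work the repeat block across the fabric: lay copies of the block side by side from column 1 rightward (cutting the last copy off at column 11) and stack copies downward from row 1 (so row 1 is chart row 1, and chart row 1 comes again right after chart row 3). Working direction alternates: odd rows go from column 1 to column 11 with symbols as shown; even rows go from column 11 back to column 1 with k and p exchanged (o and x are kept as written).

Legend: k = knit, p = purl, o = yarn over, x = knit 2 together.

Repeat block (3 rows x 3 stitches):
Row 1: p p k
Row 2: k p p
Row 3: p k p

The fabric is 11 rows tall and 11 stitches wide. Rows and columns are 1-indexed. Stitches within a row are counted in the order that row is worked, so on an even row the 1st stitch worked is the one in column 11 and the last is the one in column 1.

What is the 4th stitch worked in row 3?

== STITCH ==
p

Derivation:
Row 3: (3-1) mod 3 = 2, so use chart row 3. Odd row -> RS.
Chart row 3 tiled across columns 1-11: p k p p k p p k p p k
RS row: no reversal, no swap; stitch n worked = column n.
Counting 4 along the worked row gives p.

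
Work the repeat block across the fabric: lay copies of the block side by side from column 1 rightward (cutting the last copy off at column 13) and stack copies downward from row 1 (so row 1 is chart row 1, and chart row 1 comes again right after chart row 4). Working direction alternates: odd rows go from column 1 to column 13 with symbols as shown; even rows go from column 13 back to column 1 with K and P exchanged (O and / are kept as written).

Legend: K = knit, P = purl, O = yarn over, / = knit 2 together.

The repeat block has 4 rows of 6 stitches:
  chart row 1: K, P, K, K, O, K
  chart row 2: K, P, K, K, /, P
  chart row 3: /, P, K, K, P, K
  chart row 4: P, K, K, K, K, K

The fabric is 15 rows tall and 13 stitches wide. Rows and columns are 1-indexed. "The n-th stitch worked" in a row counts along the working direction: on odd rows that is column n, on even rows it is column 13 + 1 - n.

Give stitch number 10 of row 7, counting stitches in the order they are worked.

Row 7: (7-1) mod 4 = 2, so use chart row 3. Odd row -> RS.
Chart row 3 tiled across columns 1-13: / P K K P K / P K K P K /
Right side: take the tiled row as-is (worked left to right from column 1).
Counting 10 along the worked row gives K.

Result:
K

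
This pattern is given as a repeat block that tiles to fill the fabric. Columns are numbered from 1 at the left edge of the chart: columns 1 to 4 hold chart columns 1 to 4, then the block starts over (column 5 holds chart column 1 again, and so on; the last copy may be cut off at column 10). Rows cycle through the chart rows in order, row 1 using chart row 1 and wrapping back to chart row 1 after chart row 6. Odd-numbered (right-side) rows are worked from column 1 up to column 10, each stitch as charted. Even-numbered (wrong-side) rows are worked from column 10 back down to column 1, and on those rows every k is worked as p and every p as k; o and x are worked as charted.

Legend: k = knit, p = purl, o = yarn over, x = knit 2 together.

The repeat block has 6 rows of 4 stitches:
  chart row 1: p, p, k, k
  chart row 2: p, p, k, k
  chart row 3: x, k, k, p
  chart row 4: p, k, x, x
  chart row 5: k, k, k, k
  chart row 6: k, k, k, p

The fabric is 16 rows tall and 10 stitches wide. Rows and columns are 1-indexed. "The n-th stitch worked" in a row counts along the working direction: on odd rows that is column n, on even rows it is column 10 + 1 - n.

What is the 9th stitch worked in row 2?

For row 2: chart row = ((2-1) mod 6) + 1 = 2; this is a WS (even) row.
Chart row 2 tiled across columns 1-10: p p k k p p k k p p
WS: work from column 10 back to column 1 (reverse the tiled row), swapping k<->p (o and x unchanged).
Row 2 as worked: k k p p k k p p k k
Counting 9 along the worked row gives k.

== STITCH ==
k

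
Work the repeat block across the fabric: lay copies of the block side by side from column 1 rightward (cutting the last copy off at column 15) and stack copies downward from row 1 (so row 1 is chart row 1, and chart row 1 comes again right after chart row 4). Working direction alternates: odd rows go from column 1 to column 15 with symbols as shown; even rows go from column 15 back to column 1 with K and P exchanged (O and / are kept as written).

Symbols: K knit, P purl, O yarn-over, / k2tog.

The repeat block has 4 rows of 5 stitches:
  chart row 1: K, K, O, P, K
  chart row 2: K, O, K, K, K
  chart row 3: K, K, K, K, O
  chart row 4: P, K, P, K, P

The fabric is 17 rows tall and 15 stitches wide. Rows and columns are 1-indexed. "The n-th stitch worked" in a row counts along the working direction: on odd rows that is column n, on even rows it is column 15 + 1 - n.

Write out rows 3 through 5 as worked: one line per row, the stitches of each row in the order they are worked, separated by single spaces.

Result:
K K K K O K K K K O K K K K O
K P K P K K P K P K K P K P K
K K O P K K K O P K K K O P K

Derivation:
Row 3: chart row 3, RS - tile across columns 1-15 and work as-is.
Row 4: chart row 4, WS - tiled (columns 1-15): P K P K P P K P K P P K P K P; work from column 15 back to 1 with K<->P swapped.
Row 5: chart row 1, RS - tile across columns 1-15 and work as-is.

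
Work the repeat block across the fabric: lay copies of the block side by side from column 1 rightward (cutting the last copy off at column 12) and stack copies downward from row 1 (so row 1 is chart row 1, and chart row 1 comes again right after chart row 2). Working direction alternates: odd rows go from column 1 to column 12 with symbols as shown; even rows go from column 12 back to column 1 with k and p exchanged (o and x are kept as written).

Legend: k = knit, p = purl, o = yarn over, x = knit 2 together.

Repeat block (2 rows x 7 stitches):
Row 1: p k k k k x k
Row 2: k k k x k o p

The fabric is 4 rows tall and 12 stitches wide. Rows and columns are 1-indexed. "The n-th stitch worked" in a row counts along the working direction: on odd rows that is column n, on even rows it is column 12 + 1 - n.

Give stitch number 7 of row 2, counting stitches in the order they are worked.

Stitch:
o

Derivation:
Row 2: (2-1) mod 2 = 1, so use chart row 2. Even row -> WS.
Chart row 2 tiled across columns 1-12: k k k x k o p k k k x k
WS: work from column 12 back to column 1 (reverse the tiled row), swapping k<->p (o and x unchanged).
Row 2 as worked: p x p p p k o p x p p p
Counting 7 along the worked row gives o.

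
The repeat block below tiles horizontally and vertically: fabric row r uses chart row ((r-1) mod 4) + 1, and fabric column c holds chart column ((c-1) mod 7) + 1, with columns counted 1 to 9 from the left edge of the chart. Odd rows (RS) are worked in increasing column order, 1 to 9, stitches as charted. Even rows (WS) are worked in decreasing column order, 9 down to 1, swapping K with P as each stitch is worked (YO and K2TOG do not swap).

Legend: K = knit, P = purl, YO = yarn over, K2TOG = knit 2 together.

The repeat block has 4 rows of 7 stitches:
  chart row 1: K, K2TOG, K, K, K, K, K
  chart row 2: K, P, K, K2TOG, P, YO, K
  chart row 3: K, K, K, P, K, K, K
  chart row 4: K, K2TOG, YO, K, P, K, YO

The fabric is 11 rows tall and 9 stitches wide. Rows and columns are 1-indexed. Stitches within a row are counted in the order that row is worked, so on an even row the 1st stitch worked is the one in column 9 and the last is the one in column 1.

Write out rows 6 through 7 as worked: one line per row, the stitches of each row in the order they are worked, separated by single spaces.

Rows as worked:
K P P YO K K2TOG P K P
K K K P K K K K K

Derivation:
Row 6: chart row 2, WS - tiled (columns 1-9): K P K K2TOG P YO K K P; work from column 9 back to 1 with K<->P swapped.
Row 7: chart row 3, RS - tile across columns 1-9 and work as-is.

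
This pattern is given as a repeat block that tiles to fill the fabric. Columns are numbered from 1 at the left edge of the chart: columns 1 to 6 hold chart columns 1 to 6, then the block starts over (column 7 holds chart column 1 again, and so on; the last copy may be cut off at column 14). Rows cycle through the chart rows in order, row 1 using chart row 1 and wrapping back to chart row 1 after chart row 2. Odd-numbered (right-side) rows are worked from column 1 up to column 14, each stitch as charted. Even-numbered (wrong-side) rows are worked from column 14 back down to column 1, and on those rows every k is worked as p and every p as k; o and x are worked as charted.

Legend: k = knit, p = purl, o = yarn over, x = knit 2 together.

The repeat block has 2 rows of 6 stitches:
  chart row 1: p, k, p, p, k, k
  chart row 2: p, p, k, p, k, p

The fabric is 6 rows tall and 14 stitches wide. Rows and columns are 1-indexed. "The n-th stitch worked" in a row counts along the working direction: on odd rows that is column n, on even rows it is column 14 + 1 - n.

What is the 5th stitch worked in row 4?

== STITCH ==
k

Derivation:
Row 4: (4-1) mod 2 = 1, so use chart row 2. Even row -> WS.
Chart row 2 tiled across columns 1-14: p p k p k p p p k p k p p p
WS row: flip the tiled sequence (start at column 14) and apply k<->p; o and x stay.
Row 4 as worked: k k k p k p k k k p k p k k
Counting 5 along the worked row gives k.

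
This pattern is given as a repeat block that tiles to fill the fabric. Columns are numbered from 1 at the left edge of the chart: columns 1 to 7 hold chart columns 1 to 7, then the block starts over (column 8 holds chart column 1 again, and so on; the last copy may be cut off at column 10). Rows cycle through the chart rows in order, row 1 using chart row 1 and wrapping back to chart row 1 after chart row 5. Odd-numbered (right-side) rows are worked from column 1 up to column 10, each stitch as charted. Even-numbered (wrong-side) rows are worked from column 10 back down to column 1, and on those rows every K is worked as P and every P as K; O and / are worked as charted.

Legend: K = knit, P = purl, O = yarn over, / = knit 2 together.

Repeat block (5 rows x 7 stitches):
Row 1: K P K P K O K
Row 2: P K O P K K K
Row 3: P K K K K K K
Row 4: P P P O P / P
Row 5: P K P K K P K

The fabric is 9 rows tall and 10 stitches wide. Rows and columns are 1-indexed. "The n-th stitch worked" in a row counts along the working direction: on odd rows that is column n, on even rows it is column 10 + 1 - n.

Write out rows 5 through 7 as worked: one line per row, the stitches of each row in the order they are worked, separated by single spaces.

Result:
P K P K K P K P K P
P K P P O P K P K P
P K O P K K K P K O

Derivation:
Row 5: chart row 5, RS - tile across columns 1-10 and work as-is.
Row 6: chart row 1, WS - tiled (columns 1-10): K P K P K O K K P K; work from column 10 back to 1 with K<->P swapped.
Row 7: chart row 2, RS - tile across columns 1-10 and work as-is.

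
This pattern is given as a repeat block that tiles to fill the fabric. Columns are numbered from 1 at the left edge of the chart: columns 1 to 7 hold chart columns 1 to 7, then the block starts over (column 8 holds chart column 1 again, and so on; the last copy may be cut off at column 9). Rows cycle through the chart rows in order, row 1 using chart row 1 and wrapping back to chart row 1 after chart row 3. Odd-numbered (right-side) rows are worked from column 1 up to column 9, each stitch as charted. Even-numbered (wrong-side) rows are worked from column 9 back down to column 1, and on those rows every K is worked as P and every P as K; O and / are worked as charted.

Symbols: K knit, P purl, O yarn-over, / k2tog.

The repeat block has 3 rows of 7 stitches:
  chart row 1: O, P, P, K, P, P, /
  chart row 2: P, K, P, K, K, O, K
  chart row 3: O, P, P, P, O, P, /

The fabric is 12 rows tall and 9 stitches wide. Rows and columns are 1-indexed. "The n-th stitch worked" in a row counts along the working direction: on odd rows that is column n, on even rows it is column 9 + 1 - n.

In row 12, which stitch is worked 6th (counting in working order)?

== STITCH ==
K

Derivation:
Row 12: (12-1) mod 3 = 2, so use chart row 3. Even row -> WS.
Chart row 3 tiled across columns 1-9: O P P P O P / O P
Wrong side: read the tiled row from column 9 down to 1 and exchange K with P (leave O, /).
Row 12 as worked: K O / K O K K K O
Counting 6 along the worked row gives K.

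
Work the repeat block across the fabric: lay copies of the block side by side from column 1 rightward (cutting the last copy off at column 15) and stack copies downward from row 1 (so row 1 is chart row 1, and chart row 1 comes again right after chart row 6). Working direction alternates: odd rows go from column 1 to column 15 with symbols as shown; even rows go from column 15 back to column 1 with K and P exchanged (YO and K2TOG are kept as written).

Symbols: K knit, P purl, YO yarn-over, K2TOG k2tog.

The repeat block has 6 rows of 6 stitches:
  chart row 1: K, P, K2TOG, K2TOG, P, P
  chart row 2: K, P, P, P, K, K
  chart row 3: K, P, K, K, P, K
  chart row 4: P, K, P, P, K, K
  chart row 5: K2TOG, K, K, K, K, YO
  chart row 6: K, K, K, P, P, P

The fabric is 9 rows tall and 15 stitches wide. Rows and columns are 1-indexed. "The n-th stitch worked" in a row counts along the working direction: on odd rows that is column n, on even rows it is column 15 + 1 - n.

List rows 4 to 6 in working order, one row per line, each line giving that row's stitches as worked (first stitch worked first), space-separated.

== ROWS AS WORKED ==
K P K P P K K P K P P K K P K
K2TOG K K K K YO K2TOG K K K K YO K2TOG K K
P P P K K K P P P K K K P P P

Derivation:
Row 4: chart row 4, WS - tiled (columns 1-15): P K P P K K P K P P K K P K P; work from column 15 back to 1 with K<->P swapped.
Row 5: chart row 5, RS - tile across columns 1-15 and work as-is.
Row 6: chart row 6, WS - tiled (columns 1-15): K K K P P P K K K P P P K K K; work from column 15 back to 1 with K<->P swapped.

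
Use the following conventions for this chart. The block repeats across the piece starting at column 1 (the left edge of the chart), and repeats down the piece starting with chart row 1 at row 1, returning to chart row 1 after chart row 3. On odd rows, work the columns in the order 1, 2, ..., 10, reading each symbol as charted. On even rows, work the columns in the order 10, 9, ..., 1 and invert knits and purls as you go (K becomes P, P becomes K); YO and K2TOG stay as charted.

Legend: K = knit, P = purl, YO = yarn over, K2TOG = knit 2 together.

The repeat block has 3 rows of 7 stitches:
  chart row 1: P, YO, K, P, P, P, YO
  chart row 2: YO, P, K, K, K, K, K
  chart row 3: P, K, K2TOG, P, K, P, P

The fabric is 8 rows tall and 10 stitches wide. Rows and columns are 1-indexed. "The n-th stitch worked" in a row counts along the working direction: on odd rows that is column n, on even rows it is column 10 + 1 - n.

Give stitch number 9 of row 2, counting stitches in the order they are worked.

For row 2: chart row = ((2-1) mod 3) + 1 = 2; this is a WS (even) row.
Chart row 2 tiled across columns 1-10: YO P K K K K K YO P K
Wrong side: read the tiled row from column 10 down to 1 and exchange K with P (leave YO, K2TOG).
Row 2 as worked: P K YO P P P P P K YO
The 9th stitch worked is K.

Stitch:
K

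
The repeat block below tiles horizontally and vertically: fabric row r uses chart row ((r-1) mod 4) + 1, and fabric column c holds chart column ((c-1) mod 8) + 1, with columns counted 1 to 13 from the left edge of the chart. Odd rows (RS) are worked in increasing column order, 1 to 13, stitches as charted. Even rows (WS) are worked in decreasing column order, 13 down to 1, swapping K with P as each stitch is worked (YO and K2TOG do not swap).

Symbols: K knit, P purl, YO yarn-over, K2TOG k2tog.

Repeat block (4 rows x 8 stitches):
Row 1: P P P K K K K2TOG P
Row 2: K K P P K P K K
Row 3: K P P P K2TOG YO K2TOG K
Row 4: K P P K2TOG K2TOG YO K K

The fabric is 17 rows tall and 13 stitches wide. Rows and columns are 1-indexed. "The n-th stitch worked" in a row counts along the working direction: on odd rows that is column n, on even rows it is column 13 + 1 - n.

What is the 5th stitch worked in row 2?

Stitch:
P

Derivation:
Row 2 uses chart row ((2-1) mod 4)+1 = 2. Row 2 is even, so WS.
Chart row 2 tiled across columns 1-13: K K P P K P K K K K P P K
WS row: flip the tiled sequence (start at column 13) and apply K<->P; YO and K2TOG stay.
Row 2 as worked: P K K P P P P K P K K P P
Counting 5 along the worked row gives P.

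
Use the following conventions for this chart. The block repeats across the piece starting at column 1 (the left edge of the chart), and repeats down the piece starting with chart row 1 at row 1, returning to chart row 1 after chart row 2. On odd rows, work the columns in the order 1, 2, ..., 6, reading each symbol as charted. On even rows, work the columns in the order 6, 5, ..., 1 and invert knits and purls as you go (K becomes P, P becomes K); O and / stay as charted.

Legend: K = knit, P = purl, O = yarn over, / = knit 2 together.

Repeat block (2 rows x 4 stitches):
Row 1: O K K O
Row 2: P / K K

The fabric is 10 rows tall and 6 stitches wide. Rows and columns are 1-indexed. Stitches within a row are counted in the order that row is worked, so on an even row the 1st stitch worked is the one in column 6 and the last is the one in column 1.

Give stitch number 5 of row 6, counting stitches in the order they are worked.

For row 6: chart row = ((6-1) mod 2) + 1 = 2; this is a WS (even) row.
Chart row 2 tiled across columns 1-6: P / K K P /
WS: work from column 6 back to column 1 (reverse the tiled row), swapping K<->P (O and / unchanged).
Row 6 as worked: / K P P / K
Stitch 5 in working order -> /

Result:
/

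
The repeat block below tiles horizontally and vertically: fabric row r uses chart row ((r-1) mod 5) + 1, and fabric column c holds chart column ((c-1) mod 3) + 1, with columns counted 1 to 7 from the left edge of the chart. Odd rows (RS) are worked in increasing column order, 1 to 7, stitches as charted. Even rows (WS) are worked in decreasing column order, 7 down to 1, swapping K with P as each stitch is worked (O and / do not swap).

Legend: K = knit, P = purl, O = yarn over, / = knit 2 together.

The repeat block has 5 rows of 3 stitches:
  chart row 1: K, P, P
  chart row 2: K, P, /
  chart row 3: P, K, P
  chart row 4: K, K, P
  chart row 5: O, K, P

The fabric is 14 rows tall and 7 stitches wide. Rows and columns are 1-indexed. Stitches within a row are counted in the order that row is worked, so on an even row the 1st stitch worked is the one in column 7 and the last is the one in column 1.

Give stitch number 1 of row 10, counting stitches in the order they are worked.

Stitch:
O

Derivation:
Row 10 uses chart row ((10-1) mod 5)+1 = 5. Row 10 is even, so WS.
Chart row 5 tiled across columns 1-7: O K P O K P O
Wrong side: read the tiled row from column 7 down to 1 and exchange K with P (leave O, /).
Row 10 as worked: O K P O K P O
Stitch 1 in working order -> O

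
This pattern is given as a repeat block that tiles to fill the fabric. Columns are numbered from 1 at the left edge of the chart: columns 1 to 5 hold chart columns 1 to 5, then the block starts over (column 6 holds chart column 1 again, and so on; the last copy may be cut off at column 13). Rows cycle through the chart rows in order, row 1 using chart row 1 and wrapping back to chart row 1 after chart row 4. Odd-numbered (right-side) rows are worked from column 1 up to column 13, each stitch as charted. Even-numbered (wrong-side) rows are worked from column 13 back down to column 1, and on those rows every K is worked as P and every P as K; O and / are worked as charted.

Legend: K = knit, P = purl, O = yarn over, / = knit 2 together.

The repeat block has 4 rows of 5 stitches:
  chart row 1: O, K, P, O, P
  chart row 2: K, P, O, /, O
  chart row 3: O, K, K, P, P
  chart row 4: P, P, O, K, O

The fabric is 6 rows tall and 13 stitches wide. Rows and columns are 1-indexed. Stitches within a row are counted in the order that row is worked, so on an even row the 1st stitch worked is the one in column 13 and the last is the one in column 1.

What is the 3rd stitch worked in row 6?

Result:
P

Derivation:
For row 6: chart row = ((6-1) mod 4) + 1 = 2; this is a WS (even) row.
Chart row 2 tiled across columns 1-13: K P O / O K P O / O K P O
Wrong side: read the tiled row from column 13 down to 1 and exchange K with P (leave O, /).
Row 6 as worked: O K P O / O K P O / O K P
Counting 3 along the worked row gives P.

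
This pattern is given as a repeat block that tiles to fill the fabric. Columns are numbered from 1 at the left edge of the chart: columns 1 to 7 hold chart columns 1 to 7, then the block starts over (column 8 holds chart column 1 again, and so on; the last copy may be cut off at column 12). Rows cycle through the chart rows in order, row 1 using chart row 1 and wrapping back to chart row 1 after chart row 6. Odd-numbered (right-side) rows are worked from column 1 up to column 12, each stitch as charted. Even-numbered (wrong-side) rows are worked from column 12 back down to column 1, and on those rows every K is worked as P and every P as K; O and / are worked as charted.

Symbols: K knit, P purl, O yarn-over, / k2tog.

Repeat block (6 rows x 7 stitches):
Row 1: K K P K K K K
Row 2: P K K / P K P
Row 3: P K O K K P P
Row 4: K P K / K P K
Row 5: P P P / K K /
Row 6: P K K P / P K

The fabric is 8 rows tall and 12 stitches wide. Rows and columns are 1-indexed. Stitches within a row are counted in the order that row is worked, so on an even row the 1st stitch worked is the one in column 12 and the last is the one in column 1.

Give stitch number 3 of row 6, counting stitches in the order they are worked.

Row 6 uses chart row ((6-1) mod 6)+1 = 6. Row 6 is even, so WS.
Chart row 6 tiled across columns 1-12: P K K P / P K P K K P /
WS row: flip the tiled sequence (start at column 12) and apply K<->P; O and / stay.
Row 6 as worked: / K P P K P K / K P P K
Counting 3 along the worked row gives P.

Result:
P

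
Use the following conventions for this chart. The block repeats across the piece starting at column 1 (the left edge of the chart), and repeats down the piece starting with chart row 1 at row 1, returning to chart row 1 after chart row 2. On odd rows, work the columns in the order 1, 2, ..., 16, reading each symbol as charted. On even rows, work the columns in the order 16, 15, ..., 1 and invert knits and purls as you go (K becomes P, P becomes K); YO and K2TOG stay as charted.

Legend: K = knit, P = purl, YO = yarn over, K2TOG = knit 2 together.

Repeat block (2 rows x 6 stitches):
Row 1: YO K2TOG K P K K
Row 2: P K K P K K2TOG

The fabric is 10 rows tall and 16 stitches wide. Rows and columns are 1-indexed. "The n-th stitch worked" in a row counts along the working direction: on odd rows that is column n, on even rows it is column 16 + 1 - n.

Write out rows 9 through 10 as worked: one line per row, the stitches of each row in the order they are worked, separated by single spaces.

Result:
YO K2TOG K P K K YO K2TOG K P K K YO K2TOG K P
K P P K K2TOG P K P P K K2TOG P K P P K

Derivation:
Row 9: chart row 1, RS - tile across columns 1-16 and work as-is.
Row 10: chart row 2, WS - tiled (columns 1-16): P K K P K K2TOG P K K P K K2TOG P K K P; work from column 16 back to 1 with K<->P swapped.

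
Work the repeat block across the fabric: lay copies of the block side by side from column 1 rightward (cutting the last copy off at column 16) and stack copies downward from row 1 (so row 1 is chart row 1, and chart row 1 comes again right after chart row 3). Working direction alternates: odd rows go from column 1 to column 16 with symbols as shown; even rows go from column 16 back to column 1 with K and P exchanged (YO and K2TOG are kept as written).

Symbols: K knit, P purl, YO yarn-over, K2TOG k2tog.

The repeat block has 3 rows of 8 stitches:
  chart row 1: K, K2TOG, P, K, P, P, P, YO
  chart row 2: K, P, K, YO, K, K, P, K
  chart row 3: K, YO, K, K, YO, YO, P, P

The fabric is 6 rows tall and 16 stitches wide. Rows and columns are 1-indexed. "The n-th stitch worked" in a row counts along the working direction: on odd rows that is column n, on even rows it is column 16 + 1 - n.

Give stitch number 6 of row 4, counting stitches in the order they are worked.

Row 4 uses chart row ((4-1) mod 3)+1 = 1. Row 4 is even, so WS.
Chart row 1 tiled across columns 1-16: K K2TOG P K P P P YO K K2TOG P K P P P YO
WS row: flip the tiled sequence (start at column 16) and apply K<->P; YO and K2TOG stay.
Row 4 as worked: YO K K K P K K2TOG P YO K K K P K K2TOG P
The 6th stitch worked is K.

Stitch:
K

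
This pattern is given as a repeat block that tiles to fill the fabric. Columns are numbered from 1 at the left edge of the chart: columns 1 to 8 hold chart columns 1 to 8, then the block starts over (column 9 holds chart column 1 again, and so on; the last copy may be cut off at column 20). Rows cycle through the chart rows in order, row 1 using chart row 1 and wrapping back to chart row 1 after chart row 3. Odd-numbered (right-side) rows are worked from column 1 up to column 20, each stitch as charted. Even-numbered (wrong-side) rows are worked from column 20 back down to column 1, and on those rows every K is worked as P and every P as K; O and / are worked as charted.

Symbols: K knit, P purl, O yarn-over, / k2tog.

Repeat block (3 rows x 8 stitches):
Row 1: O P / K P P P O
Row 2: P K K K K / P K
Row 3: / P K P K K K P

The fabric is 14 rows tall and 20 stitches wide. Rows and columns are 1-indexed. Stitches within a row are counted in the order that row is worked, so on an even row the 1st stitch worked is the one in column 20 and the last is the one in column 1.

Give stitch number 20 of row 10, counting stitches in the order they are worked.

Stitch:
O

Derivation:
For row 10: chart row = ((10-1) mod 3) + 1 = 1; this is a WS (even) row.
Chart row 1 tiled across columns 1-20: O P / K P P P O O P / K P P P O O P / K
WS: work from column 20 back to column 1 (reverse the tiled row), swapping K<->P (O and / unchanged).
Row 10 as worked: P / K O O K K K P / K O O K K K P / K O
Counting 20 along the worked row gives O.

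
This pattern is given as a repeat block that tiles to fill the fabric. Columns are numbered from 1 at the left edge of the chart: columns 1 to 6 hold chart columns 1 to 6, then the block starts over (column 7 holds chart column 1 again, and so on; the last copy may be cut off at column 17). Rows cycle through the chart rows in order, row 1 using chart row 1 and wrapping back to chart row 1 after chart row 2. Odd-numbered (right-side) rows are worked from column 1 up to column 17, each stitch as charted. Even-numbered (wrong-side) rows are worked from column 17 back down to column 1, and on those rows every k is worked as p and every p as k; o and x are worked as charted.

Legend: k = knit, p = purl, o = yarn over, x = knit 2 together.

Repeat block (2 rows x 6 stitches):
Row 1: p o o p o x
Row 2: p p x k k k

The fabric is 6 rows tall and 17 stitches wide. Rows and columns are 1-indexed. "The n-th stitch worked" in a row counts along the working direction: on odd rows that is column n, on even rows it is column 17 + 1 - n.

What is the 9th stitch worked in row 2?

Row 2: (2-1) mod 2 = 1, so use chart row 2. Even row -> WS.
Chart row 2 tiled across columns 1-17: p p x k k k p p x k k k p p x k k
Wrong side: read the tiled row from column 17 down to 1 and exchange k with p (leave o, x).
Row 2 as worked: p p x k k p p p x k k p p p x k k
Counting 9 along the worked row gives x.

== STITCH ==
x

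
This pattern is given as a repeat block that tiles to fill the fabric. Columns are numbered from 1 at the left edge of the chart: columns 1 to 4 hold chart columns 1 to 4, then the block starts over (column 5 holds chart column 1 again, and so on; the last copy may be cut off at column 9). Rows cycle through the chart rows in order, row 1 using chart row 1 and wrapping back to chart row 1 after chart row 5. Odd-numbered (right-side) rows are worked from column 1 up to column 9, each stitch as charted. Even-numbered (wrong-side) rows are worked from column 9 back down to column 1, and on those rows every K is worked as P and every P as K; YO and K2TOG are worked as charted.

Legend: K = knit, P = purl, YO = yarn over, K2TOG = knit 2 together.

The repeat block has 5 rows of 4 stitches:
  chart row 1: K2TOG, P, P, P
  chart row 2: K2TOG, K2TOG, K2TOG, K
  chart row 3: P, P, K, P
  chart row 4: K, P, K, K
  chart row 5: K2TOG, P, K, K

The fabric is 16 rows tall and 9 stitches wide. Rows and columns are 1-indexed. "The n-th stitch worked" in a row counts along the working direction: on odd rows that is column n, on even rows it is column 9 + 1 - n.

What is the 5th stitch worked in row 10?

Row 10 uses chart row ((10-1) mod 5)+1 = 5. Row 10 is even, so WS.
Chart row 5 tiled across columns 1-9: K2TOG P K K K2TOG P K K K2TOG
WS row: flip the tiled sequence (start at column 9) and apply K<->P; YO and K2TOG stay.
Row 10 as worked: K2TOG P P K K2TOG P P K K2TOG
Counting 5 along the worked row gives K2TOG.

Result:
K2TOG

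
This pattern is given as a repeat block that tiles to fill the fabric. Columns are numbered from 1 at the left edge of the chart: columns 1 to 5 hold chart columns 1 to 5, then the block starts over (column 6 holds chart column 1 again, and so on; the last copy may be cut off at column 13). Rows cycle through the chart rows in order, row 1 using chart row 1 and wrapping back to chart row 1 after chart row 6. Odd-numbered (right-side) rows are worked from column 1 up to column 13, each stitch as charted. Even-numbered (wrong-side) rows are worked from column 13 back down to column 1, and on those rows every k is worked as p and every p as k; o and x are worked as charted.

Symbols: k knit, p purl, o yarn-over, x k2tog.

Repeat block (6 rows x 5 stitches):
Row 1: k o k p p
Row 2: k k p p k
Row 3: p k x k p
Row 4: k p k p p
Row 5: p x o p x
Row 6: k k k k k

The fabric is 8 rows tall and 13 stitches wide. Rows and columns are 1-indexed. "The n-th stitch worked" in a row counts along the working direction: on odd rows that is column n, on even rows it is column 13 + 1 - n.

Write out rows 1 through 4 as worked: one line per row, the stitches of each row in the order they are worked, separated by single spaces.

Row 1: chart row 1, RS - tile across columns 1-13 and work as-is.
Row 2: chart row 2, WS - tiled (columns 1-13): k k p p k k k p p k k k p; work from column 13 back to 1 with k<->p swapped.
Row 3: chart row 3, RS - tile across columns 1-13 and work as-is.
Row 4: chart row 4, WS - tiled (columns 1-13): k p k p p k p k p p k p k; work from column 13 back to 1 with k<->p swapped.

== ROWS AS WORKED ==
k o k p p k o k p p k o k
k p p p k k p p p k k p p
p k x k p p k x k p p k x
p k p k k p k p k k p k p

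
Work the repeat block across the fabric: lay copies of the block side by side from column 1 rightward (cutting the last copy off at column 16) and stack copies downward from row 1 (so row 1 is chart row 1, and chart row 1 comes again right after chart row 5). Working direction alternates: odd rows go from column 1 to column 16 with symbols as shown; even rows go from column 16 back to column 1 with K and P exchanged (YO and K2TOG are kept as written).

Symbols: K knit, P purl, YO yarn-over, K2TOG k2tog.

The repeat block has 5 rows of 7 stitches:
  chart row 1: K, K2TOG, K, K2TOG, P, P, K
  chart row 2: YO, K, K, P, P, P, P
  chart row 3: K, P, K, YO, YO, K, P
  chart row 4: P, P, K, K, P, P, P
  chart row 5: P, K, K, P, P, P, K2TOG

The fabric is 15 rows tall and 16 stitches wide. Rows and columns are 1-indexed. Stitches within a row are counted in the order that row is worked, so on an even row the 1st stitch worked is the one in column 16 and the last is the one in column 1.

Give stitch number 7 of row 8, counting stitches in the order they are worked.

Row 8: (8-1) mod 5 = 2, so use chart row 3. Even row -> WS.
Chart row 3 tiled across columns 1-16: K P K YO YO K P K P K YO YO K P K P
WS: work from column 16 back to column 1 (reverse the tiled row), swapping K<->P (YO and K2TOG unchanged).
Row 8 as worked: K P K P YO YO P K P K P YO YO P K P
Counting 7 along the worked row gives P.

== STITCH ==
P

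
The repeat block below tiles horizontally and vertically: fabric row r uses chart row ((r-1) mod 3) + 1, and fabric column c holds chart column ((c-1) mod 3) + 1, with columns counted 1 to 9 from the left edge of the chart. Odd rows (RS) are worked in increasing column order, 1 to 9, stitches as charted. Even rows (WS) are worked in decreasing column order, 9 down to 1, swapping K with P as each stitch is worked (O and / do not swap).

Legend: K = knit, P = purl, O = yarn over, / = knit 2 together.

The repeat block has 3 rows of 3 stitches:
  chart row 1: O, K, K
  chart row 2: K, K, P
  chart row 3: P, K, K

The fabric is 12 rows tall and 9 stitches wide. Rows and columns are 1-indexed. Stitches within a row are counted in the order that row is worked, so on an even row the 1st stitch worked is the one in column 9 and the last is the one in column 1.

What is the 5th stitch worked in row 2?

For row 2: chart row = ((2-1) mod 3) + 1 = 2; this is a WS (even) row.
Chart row 2 tiled across columns 1-9: K K P K K P K K P
WS: work from column 9 back to column 1 (reverse the tiled row), swapping K<->P (O and / unchanged).
Row 2 as worked: K P P K P P K P P
Counting 5 along the worked row gives P.

Stitch:
P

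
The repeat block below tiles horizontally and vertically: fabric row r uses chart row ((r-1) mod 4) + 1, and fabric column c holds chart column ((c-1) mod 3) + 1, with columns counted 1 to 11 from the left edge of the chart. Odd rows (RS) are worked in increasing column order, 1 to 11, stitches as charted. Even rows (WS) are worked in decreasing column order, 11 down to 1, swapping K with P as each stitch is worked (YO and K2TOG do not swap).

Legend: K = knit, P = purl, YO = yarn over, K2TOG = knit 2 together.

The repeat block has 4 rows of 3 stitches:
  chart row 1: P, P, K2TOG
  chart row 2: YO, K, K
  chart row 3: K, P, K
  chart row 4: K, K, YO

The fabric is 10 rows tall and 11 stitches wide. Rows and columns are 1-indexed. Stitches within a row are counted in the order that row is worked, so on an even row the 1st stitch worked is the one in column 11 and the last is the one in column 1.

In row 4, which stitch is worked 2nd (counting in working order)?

== STITCH ==
P

Derivation:
Row 4 uses chart row ((4-1) mod 4)+1 = 4. Row 4 is even, so WS.
Chart row 4 tiled across columns 1-11: K K YO K K YO K K YO K K
WS row: flip the tiled sequence (start at column 11) and apply K<->P; YO and K2TOG stay.
Row 4 as worked: P P YO P P YO P P YO P P
The 2nd stitch worked is P.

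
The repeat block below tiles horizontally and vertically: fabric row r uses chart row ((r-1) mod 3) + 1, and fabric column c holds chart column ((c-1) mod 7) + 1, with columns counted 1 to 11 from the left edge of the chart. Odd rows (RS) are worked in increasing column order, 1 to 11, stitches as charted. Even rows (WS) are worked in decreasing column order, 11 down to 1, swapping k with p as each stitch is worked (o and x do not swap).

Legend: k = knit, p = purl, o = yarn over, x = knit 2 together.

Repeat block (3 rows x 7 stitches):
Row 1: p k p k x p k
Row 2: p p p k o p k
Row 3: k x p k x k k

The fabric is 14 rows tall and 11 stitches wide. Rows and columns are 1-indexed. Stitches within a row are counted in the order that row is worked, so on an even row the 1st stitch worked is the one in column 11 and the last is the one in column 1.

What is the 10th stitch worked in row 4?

Row 4: (4-1) mod 3 = 0, so use chart row 1. Even row -> WS.
Chart row 1 tiled across columns 1-11: p k p k x p k p k p k
WS row: flip the tiled sequence (start at column 11) and apply k<->p; o and x stay.
Row 4 as worked: p k p k p k x p k p k
The 10th stitch worked is p.

== STITCH ==
p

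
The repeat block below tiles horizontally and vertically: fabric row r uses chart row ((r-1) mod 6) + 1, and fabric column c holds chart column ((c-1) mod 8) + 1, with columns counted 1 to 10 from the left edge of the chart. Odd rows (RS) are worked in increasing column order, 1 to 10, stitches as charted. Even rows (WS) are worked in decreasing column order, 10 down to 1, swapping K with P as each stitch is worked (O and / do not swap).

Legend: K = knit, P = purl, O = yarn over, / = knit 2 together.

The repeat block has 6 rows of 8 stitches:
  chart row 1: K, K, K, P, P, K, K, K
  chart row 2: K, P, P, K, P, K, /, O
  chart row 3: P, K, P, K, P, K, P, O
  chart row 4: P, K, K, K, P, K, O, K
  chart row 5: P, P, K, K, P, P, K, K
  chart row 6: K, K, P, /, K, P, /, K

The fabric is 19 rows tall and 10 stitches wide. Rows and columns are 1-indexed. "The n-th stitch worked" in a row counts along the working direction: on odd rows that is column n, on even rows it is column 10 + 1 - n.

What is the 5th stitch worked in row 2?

Row 2 uses chart row ((2-1) mod 6)+1 = 2. Row 2 is even, so WS.
Chart row 2 tiled across columns 1-10: K P P K P K / O K P
Wrong side: read the tiled row from column 10 down to 1 and exchange K with P (leave O, /).
Row 2 as worked: K P O / P K P K K P
Stitch 5 in working order -> P

Stitch:
P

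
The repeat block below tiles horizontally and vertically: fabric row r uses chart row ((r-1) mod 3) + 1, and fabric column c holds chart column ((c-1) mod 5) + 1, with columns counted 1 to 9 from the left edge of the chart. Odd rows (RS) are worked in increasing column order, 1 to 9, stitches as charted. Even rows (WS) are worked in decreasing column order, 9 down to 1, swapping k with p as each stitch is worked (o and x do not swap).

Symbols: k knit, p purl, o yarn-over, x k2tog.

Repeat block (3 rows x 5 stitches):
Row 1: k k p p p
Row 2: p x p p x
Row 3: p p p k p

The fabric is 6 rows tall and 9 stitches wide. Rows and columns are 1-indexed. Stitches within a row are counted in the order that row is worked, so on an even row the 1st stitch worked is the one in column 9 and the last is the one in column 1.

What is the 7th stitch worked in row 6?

Row 6 uses chart row ((6-1) mod 3)+1 = 3. Row 6 is even, so WS.
Chart row 3 tiled across columns 1-9: p p p k p p p p k
WS row: flip the tiled sequence (start at column 9) and apply k<->p; o and x stay.
Row 6 as worked: p k k k k p k k k
The 7th stitch worked is k.

== STITCH ==
k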